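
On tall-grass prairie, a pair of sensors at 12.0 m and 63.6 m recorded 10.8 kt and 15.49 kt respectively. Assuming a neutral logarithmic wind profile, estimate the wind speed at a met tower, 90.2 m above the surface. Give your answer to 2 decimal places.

Log law: V ∝ ln(z/z₀). From the pair, with r = V₁/V₂ = 0.69722,
ln z₀ = (ln z₁ − r·ln z₂)/(1 − r) = (2.4849 − 0.69722×4.1526)/0.30278 = -1.3554 → z₀ = 0.2578 m
V₃ = V₁ · ln(z₃/z₀)/ln(z₁/z₀) = 10.8 × 5.8575/3.8403 = 16.4726 kt

16.47 kt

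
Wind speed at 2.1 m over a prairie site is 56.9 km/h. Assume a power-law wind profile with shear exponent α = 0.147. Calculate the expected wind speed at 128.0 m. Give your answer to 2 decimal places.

104.11 km/h

Power-law profile: V₂ = V₁ · (z₂/z₁)^α
V₂ = 56.9 × (128.0/2.1)^0.147 = 56.9 × (60.9524)^0.147
    = 56.9 × 1.8298 = 104.1132 km/h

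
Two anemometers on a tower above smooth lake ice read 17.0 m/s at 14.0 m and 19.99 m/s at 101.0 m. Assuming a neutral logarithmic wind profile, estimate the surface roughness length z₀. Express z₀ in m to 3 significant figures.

z₀ ≈ 0.000185 m

Log law: V(z) ∝ ln(z/z₀). With r = V₁/V₂ = 17.0/19.99 = 0.85043,
r · ln(z₂/z₀) = ln(z₁/z₀) ⇒ ln z₀ = (ln z₁ − r·ln z₂)/(1 − r)
ln z₀ = (2.63906 − 0.85043×4.61512) / 0.14957 = -8.5961
z₀ = exp(-8.5961) = 0.0001848 m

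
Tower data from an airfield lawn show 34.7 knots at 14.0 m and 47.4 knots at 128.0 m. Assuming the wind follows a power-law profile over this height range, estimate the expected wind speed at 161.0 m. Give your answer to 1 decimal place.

First find α: α = ln(V₂/V₁)/ln(z₂/z₁) = ln(47.4/34.7)/ln(128.0/14.0) = 0.31188/2.21297 = 0.1409
Extrapolate from 128.0 m to 161.0 m: V₃ = 47.4 × (161.0/128.0)^0.1409 = 47.4 × 1.0329 = 48.9573 knots

49.0 knots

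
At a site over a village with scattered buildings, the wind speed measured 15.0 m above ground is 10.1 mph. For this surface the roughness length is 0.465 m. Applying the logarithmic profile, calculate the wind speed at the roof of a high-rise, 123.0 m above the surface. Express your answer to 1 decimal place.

Log law: V(z) ∝ ln(z/z₀), so V₂/V₁ = ln(z₂/z₀) / ln(z₁/z₀).
ln(123.0/0.465) = 5.5779, ln(15.0/0.465) = 3.4738
V₂ = 10.1 × 5.5779/3.4738 = 10.1 × 1.6057 = 16.2178 mph

16.2 mph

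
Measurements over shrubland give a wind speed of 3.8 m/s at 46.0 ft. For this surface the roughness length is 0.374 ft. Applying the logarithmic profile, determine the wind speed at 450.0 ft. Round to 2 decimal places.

Log law: V(z) ∝ ln(z/z₀), so V₂/V₁ = ln(z₂/z₀) / ln(z₁/z₀).
ln(450.0/0.374) = 7.0927, ln(46.0/0.374) = 4.8121
V₂ = 3.8 × 7.0927/4.8121 = 3.8 × 1.4739 = 5.6009 m/s

5.60 m/s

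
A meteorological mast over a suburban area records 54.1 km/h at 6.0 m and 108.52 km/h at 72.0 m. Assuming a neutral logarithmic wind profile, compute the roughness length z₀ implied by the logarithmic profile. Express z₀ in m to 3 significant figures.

z₀ ≈ 0.507 m

Log law: V(z) ∝ ln(z/z₀). With r = V₁/V₂ = 54.1/108.52 = 0.49853,
r · ln(z₂/z₀) = ln(z₁/z₀) ⇒ ln z₀ = (ln z₁ − r·ln z₂)/(1 − r)
ln z₀ = (1.79176 − 0.49853×4.27667) / 0.50147 = -0.6785
z₀ = exp(-0.6785) = 0.5074 m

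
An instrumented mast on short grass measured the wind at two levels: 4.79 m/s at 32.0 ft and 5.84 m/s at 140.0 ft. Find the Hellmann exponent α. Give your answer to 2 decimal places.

α ≈ 0.13

Power law: V₂/V₁ = (z₂/z₁)^α ⇒ α = ln(V₂/V₁) / ln(z₂/z₁)
α = ln(5.84/4.79) / ln(140.0/32.0) = ln(1.2192) / ln(4.3750)
  = 0.19820 / 1.47591 = 0.13429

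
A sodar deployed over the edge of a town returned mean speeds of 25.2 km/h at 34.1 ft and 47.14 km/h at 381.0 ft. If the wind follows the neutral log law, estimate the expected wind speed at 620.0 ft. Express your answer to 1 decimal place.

51.6 km/h

Log law: V ∝ ln(z/z₀). From the pair, with r = V₁/V₂ = 0.53458,
ln z₀ = (ln z₁ − r·ln z₂)/(1 − r) = (3.5293 − 0.53458×5.9428)/0.46542 = 0.7572 → z₀ = 2.132 ft
V₃ = V₁ · ln(z₃/z₀)/ln(z₁/z₀) = 25.2 × 5.6725/2.7721 = 51.5664 km/h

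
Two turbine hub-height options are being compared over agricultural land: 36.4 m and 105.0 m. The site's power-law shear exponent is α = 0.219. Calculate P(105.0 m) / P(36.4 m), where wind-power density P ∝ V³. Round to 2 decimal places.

2.01

Speed ratio: V_B/V_A = (z_B/z_A)^α = (105.0/36.4)^0.219 = (2.8846)^0.219 = 1.26113
Power-density ratio: P_B/P_A = (V_B/V_A)³ = (1.26113)³ = 2.00575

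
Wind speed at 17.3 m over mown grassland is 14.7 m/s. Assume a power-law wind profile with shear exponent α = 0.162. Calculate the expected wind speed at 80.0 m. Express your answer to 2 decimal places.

18.84 m/s

Power-law profile: V₂ = V₁ · (z₂/z₁)^α
V₂ = 14.7 × (80.0/17.3)^0.162 = 14.7 × (4.6243)^0.162
    = 14.7 × 1.2816 = 18.8389 m/s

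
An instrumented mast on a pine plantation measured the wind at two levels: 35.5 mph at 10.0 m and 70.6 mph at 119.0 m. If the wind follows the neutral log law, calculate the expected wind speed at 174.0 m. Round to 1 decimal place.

76.0 mph

Log law: V ∝ ln(z/z₀). From the pair, with r = V₁/V₂ = 0.50283,
ln z₀ = (ln z₁ − r·ln z₂)/(1 − r) = (2.3026 − 0.50283×4.7791)/0.49717 = -0.2022 → z₀ = 0.8170 m
V₃ = V₁ · ln(z₃/z₀)/ln(z₁/z₀) = 35.5 × 5.3612/2.5048 = 75.9848 mph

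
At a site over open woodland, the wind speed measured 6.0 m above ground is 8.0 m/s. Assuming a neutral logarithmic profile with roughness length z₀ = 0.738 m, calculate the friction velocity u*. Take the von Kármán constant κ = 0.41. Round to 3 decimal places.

Log law: V(z) = (u*/κ) · ln(z/z₀) ⇒ u* = κ · V / ln(z/z₀)
u* = 0.41 × 8.0 / ln(6.0/0.738) = 0.41 × 8.0 / 2.0956
   = 3.2800 / 2.0956 = 1.5652 m/s

u* ≈ 1.565 m/s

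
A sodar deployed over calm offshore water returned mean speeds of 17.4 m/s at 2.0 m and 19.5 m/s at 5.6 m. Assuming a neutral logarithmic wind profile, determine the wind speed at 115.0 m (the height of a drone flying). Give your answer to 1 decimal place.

Log law: V ∝ ln(z/z₀). From the pair, with r = V₁/V₂ = 0.89231,
ln z₀ = (ln z₁ − r·ln z₂)/(1 − r) = (0.6931 − 0.89231×1.7228)/0.10769 = -7.8380 → z₀ = 0.0003945 m
V₃ = V₁ · ln(z₃/z₀)/ln(z₁/z₀) = 17.4 × 12.5829/8.5311 = 25.6640 m/s

25.7 m/s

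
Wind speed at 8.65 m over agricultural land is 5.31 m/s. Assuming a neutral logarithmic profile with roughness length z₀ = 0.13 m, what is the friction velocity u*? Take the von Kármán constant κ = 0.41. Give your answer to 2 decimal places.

Log law: V(z) = (u*/κ) · ln(z/z₀) ⇒ u* = κ · V / ln(z/z₀)
u* = 0.41 × 5.31 / ln(8.65/0.13) = 0.41 × 5.31 / 4.1978
   = 2.1771 / 4.1978 = 0.5186 m/s

u* ≈ 0.52 m/s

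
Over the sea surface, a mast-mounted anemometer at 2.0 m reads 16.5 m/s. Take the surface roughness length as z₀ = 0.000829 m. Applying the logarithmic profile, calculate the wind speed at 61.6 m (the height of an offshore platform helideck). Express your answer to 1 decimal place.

Log law: V(z) ∝ ln(z/z₀), so V₂/V₁ = ln(z₂/z₀) / ln(z₁/z₀).
ln(61.6/0.000829) = 11.2160, ln(2.0/0.000829) = 7.7884
V₂ = 16.5 × 11.2160/7.7884 = 16.5 × 1.4401 = 23.7613 m/s

23.8 m/s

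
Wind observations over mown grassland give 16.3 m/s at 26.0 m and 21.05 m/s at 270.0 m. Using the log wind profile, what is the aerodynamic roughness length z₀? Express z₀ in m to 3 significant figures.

z₀ ≈ 0.00846 m

Log law: V(z) ∝ ln(z/z₀). With r = V₁/V₂ = 16.3/21.05 = 0.77435,
r · ln(z₂/z₀) = ln(z₁/z₀) ⇒ ln z₀ = (ln z₁ − r·ln z₂)/(1 − r)
ln z₀ = (3.25810 − 0.77435×5.59842) / 0.22565 = -4.7729
z₀ = exp(-4.7729) = 0.008456 m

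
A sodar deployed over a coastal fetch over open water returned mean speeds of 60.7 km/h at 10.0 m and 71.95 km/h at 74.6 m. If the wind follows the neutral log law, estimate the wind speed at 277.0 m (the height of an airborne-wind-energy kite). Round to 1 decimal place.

Log law: V ∝ ln(z/z₀). From the pair, with r = V₁/V₂ = 0.84364,
ln z₀ = (ln z₁ − r·ln z₂)/(1 − r) = (2.3026 − 0.84364×4.3121)/0.15636 = -8.5401 → z₀ = 0.0001955 m
V₃ = V₁ · ln(z₃/z₀)/ln(z₁/z₀) = 60.7 × 14.1641/10.8427 = 79.2942 km/h

79.3 km/h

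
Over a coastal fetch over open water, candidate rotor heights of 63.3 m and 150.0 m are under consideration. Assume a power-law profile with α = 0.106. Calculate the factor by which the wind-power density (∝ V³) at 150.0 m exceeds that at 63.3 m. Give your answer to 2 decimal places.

1.32

Speed ratio: V_B/V_A = (z_B/z_A)^α = (150.0/63.3)^0.106 = (2.3697)^0.106 = 1.09576
Power-density ratio: P_B/P_A = (V_B/V_A)³ = (1.09576)³ = 1.31568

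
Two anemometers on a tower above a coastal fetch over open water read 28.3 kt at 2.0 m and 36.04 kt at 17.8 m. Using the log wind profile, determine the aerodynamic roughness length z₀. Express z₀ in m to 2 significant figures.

Log law: V(z) ∝ ln(z/z₀). With r = V₁/V₂ = 28.3/36.04 = 0.78524,
r · ln(z₂/z₀) = ln(z₁/z₀) ⇒ ln z₀ = (ln z₁ − r·ln z₂)/(1 − r)
ln z₀ = (0.69315 − 0.78524×2.87920) / 0.21476 = -7.2998
z₀ = exp(-7.2998) = 0.0006757 m

z₀ ≈ 0.00068 m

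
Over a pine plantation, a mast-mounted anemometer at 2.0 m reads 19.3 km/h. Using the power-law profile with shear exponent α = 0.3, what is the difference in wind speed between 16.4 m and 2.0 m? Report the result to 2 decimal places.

Power law: V₂ = V₁ · (z₂/z₁)^α = 19.3 × (8.2000)^0.3 = 36.2829 km/h
ΔV = 36.2829 − 19.3 = 16.9829 km/h

16.98 km/h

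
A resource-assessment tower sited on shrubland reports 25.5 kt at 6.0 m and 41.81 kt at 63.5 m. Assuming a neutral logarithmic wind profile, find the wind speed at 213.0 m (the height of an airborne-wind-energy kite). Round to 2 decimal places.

50.18 kt

Log law: V ∝ ln(z/z₀). From the pair, with r = V₁/V₂ = 0.60990,
ln z₀ = (ln z₁ − r·ln z₂)/(1 − r) = (1.7918 − 0.60990×4.1510)/0.39010 = -1.8969 → z₀ = 0.1500 m
V₃ = V₁ · ln(z₃/z₀)/ln(z₁/z₀) = 25.5 × 7.2582/3.6886 = 50.1766 kt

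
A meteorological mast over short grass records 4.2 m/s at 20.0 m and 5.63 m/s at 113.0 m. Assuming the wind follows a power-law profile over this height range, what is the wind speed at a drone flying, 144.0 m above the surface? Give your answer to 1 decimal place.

5.9 m/s

First find α: α = ln(V₂/V₁)/ln(z₂/z₁) = ln(5.63/4.2)/ln(113.0/20.0) = 0.29302/1.73166 = 0.1692
Extrapolate from 113.0 m to 144.0 m: V₃ = 5.63 × (144.0/113.0)^0.1692 = 5.63 × 1.0419 = 5.8658 m/s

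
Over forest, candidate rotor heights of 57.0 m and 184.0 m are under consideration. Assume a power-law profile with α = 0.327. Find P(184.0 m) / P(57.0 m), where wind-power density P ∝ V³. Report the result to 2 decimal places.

Speed ratio: V_B/V_A = (z_B/z_A)^α = (184.0/57.0)^0.327 = (3.2281)^0.327 = 1.46698
Power-density ratio: P_B/P_A = (V_B/V_A)³ = (1.46698)³ = 3.15699

3.16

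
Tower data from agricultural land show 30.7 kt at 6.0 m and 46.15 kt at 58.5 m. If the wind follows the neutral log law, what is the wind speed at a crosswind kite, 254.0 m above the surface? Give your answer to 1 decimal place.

56.1 kt

Log law: V ∝ ln(z/z₀). From the pair, with r = V₁/V₂ = 0.66522,
ln z₀ = (ln z₁ − r·ln z₂)/(1 − r) = (1.7918 − 0.66522×4.0690)/0.33478 = -2.7333 → z₀ = 0.06500 m
V₃ = V₁ · ln(z₃/z₀)/ln(z₁/z₀) = 30.7 × 8.2706/4.5251 = 56.1117 kt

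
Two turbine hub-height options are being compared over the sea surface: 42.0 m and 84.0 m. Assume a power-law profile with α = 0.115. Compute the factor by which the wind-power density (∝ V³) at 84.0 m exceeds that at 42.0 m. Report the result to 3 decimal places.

1.270

Speed ratio: V_B/V_A = (z_B/z_A)^α = (84.0/42.0)^0.115 = (2.0000)^0.115 = 1.08298
Power-density ratio: P_B/P_A = (V_B/V_A)³ = (1.08298)³ = 1.27015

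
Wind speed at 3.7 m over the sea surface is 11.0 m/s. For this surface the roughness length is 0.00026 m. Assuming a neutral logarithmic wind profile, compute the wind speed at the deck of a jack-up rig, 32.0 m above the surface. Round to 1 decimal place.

Log law: V(z) ∝ ln(z/z₀), so V₂/V₁ = ln(z₂/z₀) / ln(z₁/z₀).
ln(32.0/0.00026) = 11.7206, ln(3.7/0.00026) = 9.5632
V₂ = 11.0 × 11.7206/9.5632 = 11.0 × 1.2256 = 13.4815 m/s

13.5 m/s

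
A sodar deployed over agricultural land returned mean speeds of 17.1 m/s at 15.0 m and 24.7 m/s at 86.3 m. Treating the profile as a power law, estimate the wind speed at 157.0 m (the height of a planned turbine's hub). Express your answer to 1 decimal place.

First find α: α = ln(V₂/V₁)/ln(z₂/z₁) = ln(24.7/17.1)/ln(86.3/15.0) = 0.36772/1.74978 = 0.2102
Extrapolate from 86.3 m to 157.0 m: V₃ = 24.7 × (157.0/86.3)^0.2102 = 24.7 × 1.1340 = 28.0100 m/s

28.0 m/s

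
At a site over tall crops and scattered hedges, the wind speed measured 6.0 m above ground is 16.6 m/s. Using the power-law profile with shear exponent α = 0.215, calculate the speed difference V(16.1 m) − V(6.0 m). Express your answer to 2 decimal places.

3.92 m/s

Power law: V₂ = V₁ · (z₂/z₁)^α = 16.6 × (2.6833)^0.215 = 20.5245 m/s
ΔV = 20.5245 − 16.6 = 3.9245 m/s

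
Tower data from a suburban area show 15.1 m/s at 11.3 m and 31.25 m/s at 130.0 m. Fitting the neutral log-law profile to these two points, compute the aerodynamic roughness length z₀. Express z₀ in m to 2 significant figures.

z₀ ≈ 1.2 m

Log law: V(z) ∝ ln(z/z₀). With r = V₁/V₂ = 15.1/31.25 = 0.48320,
r · ln(z₂/z₀) = ln(z₁/z₀) ⇒ ln z₀ = (ln z₁ − r·ln z₂)/(1 − r)
ln z₀ = (2.42480 − 0.48320×4.86753) / 0.51680 = 0.1409
z₀ = exp(0.1409) = 1.151 m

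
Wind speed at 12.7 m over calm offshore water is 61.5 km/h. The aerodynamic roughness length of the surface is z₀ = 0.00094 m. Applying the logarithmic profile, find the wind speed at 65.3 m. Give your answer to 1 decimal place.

72.1 km/h

Log law: V(z) ∝ ln(z/z₀), so V₂/V₁ = ln(z₂/z₀) / ln(z₁/z₀).
ln(65.3/0.00094) = 11.1486, ln(12.7/0.00094) = 9.5112
V₂ = 61.5 × 11.1486/9.5112 = 61.5 × 1.1722 = 72.0874 km/h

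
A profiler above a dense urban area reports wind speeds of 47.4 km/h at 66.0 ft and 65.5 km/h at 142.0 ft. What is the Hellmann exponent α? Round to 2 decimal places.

Power law: V₂/V₁ = (z₂/z₁)^α ⇒ α = ln(V₂/V₁) / ln(z₂/z₁)
α = ln(65.5/47.4) / ln(142.0/66.0) = ln(1.3819) / ln(2.1515)
  = 0.32343 / 0.76617 = 0.42213

α ≈ 0.42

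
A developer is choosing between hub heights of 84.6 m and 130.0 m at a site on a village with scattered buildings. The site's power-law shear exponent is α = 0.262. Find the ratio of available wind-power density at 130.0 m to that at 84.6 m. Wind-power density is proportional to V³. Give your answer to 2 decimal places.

Speed ratio: V_B/V_A = (z_B/z_A)^α = (130.0/84.6)^0.262 = (1.5366)^0.262 = 1.11913
Power-density ratio: P_B/P_A = (V_B/V_A)³ = (1.11913)³ = 1.40167

1.40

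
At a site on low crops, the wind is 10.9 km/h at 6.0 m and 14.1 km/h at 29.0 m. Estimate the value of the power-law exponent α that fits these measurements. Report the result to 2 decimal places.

Power law: V₂/V₁ = (z₂/z₁)^α ⇒ α = ln(V₂/V₁) / ln(z₂/z₁)
α = ln(14.1/10.9) / ln(29.0/6.0) = ln(1.2936) / ln(4.8333)
  = 0.25741 / 1.57554 = 0.16338

α ≈ 0.16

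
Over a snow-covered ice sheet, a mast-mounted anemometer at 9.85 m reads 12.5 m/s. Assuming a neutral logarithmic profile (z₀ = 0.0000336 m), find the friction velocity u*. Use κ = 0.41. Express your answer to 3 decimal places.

u* ≈ 0.407 m/s

Log law: V(z) = (u*/κ) · ln(z/z₀) ⇒ u* = κ · V / ln(z/z₀)
u* = 0.41 × 12.5 / ln(9.85/0.0000336) = 0.41 × 12.5 / 12.5885
   = 5.1250 / 12.5885 = 0.4071 m/s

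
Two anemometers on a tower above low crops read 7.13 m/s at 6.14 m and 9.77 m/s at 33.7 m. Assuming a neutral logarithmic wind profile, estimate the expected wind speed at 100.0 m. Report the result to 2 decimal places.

11.46 m/s

Log law: V ∝ ln(z/z₀). From the pair, with r = V₁/V₂ = 0.72979,
ln z₀ = (ln z₁ − r·ln z₂)/(1 − r) = (1.8148 − 0.72979×3.5175)/0.27021 = -2.7837 → z₀ = 0.06181 m
V₃ = V₁ · ln(z₃/z₀)/ln(z₁/z₀) = 7.13 × 7.3889/4.5985 = 11.4564 m/s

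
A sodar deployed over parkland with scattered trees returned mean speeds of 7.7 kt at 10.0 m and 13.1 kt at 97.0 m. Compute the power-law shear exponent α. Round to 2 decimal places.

Power law: V₂/V₁ = (z₂/z₁)^α ⇒ α = ln(V₂/V₁) / ln(z₂/z₁)
α = ln(13.1/7.7) / ln(97.0/10.0) = ln(1.7013) / ln(9.7000)
  = 0.53139 / 2.27213 = 0.23387

α ≈ 0.23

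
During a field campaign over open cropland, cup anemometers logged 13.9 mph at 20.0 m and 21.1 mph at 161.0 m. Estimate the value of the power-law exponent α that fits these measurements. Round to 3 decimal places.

Power law: V₂/V₁ = (z₂/z₁)^α ⇒ α = ln(V₂/V₁) / ln(z₂/z₁)
α = ln(21.1/13.9) / ln(161.0/20.0) = ln(1.5180) / ln(8.0500)
  = 0.41738 / 2.08567 = 0.20012

α ≈ 0.200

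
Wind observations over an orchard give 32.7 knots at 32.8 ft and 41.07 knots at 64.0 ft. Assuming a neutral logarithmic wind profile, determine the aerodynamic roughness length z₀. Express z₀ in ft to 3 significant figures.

z₀ ≈ 2.41 ft

Log law: V(z) ∝ ln(z/z₀). With r = V₁/V₂ = 32.7/41.07 = 0.79620,
r · ln(z₂/z₀) = ln(z₁/z₀) ⇒ ln z₀ = (ln z₁ − r·ln z₂)/(1 − r)
ln z₀ = (3.49043 − 0.79620×4.15888) / 0.20380 = 0.8789
z₀ = exp(0.8789) = 2.408 ft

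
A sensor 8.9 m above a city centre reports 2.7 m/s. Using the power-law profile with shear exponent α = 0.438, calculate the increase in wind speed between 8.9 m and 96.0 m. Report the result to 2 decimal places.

4.95 m/s

Power law: V₂ = V₁ · (z₂/z₁)^α = 2.7 × (10.7865)^0.438 = 7.6518 m/s
ΔV = 7.6518 − 2.7 = 4.9518 m/s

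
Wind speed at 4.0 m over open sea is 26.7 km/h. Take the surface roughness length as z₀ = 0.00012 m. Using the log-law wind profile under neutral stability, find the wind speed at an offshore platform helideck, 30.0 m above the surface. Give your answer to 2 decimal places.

Log law: V(z) ∝ ln(z/z₀), so V₂/V₁ = ln(z₂/z₀) / ln(z₁/z₀).
ln(30.0/0.00012) = 12.4292, ln(4.0/0.00012) = 10.4143
V₂ = 26.7 × 12.4292/10.4143 = 26.7 × 1.1935 = 31.8658 km/h

31.87 km/h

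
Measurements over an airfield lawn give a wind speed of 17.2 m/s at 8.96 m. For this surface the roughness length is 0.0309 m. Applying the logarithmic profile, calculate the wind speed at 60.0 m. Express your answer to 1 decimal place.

23.0 m/s

Log law: V(z) ∝ ln(z/z₀), so V₂/V₁ = ln(z₂/z₀) / ln(z₁/z₀).
ln(60.0/0.0309) = 7.5713, ln(8.96/0.0309) = 5.6698
V₂ = 17.2 × 7.5713/5.6698 = 17.2 × 1.3354 = 22.9687 m/s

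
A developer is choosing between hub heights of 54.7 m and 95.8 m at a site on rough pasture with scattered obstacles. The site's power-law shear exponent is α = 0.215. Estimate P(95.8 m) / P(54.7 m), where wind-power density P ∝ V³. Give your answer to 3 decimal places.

1.435

Speed ratio: V_B/V_A = (z_B/z_A)^α = (95.8/54.7)^0.215 = (1.7514)^0.215 = 1.12804
Power-density ratio: P_B/P_A = (V_B/V_A)³ = (1.12804)³ = 1.43542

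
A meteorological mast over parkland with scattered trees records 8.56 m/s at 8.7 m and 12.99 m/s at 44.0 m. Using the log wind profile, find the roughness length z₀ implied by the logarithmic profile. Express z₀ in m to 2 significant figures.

Log law: V(z) ∝ ln(z/z₀). With r = V₁/V₂ = 8.56/12.99 = 0.65897,
r · ln(z₂/z₀) = ln(z₁/z₀) ⇒ ln z₀ = (ln z₁ − r·ln z₂)/(1 − r)
ln z₀ = (2.16332 − 0.65897×3.78419) / 0.34103 = -0.9686
z₀ = exp(-0.9686) = 0.3796 m

z₀ ≈ 0.38 m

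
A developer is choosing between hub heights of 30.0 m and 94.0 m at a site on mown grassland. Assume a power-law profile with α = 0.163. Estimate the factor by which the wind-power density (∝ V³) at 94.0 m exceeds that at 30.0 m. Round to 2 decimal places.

1.75

Speed ratio: V_B/V_A = (z_B/z_A)^α = (94.0/30.0)^0.163 = (3.1333)^0.163 = 1.20462
Power-density ratio: P_B/P_A = (V_B/V_A)³ = (1.20462)³ = 1.74802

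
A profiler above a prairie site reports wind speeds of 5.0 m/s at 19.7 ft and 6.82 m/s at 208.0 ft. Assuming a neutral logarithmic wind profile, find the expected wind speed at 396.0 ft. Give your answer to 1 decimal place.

7.3 m/s

Log law: V ∝ ln(z/z₀). From the pair, with r = V₁/V₂ = 0.73314,
ln z₀ = (ln z₁ − r·ln z₂)/(1 − r) = (2.9806 − 0.73314×5.3375)/0.26686 = -3.4944 → z₀ = 0.03037 ft
V₃ = V₁ · ln(z₃/z₀)/ln(z₁/z₀) = 5.0 × 9.4758/6.4751 = 7.3172 m/s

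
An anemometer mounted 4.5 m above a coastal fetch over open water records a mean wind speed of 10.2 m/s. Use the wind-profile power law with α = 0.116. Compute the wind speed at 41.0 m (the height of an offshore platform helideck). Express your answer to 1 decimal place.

13.2 m/s

Power-law profile: V₂ = V₁ · (z₂/z₁)^α
V₂ = 10.2 × (41.0/4.5)^0.116 = 10.2 × (9.1111)^0.116
    = 10.2 × 1.2921 = 13.1798 m/s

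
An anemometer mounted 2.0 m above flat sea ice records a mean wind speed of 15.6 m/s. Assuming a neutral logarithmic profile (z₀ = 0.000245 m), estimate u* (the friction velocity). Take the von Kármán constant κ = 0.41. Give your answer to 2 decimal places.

u* ≈ 0.71 m/s

Log law: V(z) = (u*/κ) · ln(z/z₀) ⇒ u* = κ · V / ln(z/z₀)
u* = 0.41 × 15.6 / ln(2.0/0.000245) = 0.41 × 15.6 / 9.0074
   = 6.3960 / 9.0074 = 0.7101 m/s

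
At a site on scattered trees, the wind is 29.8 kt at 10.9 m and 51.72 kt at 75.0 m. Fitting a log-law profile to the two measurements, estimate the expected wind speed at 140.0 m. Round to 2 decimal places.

58.81 kt

Log law: V ∝ ln(z/z₀). From the pair, with r = V₁/V₂ = 0.57618,
ln z₀ = (ln z₁ − r·ln z₂)/(1 − r) = (2.3888 − 0.57618×4.3175)/0.42382 = -0.2333 → z₀ = 0.7919 m
V₃ = V₁ · ln(z₃/z₀)/ln(z₁/z₀) = 29.8 × 5.1750/2.6221 = 58.8135 kt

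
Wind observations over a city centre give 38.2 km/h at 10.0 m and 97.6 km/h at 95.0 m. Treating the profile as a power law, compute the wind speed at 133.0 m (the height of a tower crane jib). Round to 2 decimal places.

First find α: α = ln(V₂/V₁)/ln(z₂/z₁) = ln(97.6/38.2)/ln(95.0/10.0) = 0.93804/2.25129 = 0.4167
Extrapolate from 95.0 m to 133.0 m: V₃ = 97.6 × (133.0/95.0)^0.4167 = 97.6 × 1.1505 = 112.2889 km/h

112.29 km/h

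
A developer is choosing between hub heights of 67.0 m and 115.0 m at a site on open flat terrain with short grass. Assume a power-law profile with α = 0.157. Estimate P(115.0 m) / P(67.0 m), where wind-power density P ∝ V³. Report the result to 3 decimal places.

Speed ratio: V_B/V_A = (z_B/z_A)^α = (115.0/67.0)^0.157 = (1.7164)^0.157 = 1.08852
Power-density ratio: P_B/P_A = (V_B/V_A)³ = (1.08852)³ = 1.28976

1.290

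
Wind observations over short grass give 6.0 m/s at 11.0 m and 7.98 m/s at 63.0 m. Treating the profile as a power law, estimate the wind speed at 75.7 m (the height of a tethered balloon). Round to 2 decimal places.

First find α: α = ln(V₂/V₁)/ln(z₂/z₁) = ln(7.98/6.0)/ln(63.0/11.0) = 0.28518/1.74524 = 0.1634
Extrapolate from 63.0 m to 75.7 m: V₃ = 7.98 × (75.7/63.0)^0.1634 = 7.98 × 1.0305 = 8.2231 m/s

8.22 m/s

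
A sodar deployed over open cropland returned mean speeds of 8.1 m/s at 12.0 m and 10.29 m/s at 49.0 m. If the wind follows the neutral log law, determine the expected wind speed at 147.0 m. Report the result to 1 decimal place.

12.0 m/s

Log law: V ∝ ln(z/z₀). From the pair, with r = V₁/V₂ = 0.78717,
ln z₀ = (ln z₁ − r·ln z₂)/(1 − r) = (2.4849 − 0.78717×3.8918)/0.21283 = -2.7187 → z₀ = 0.06596 m
V₃ = V₁ · ln(z₃/z₀)/ln(z₁/z₀) = 8.1 × 7.7092/5.2037 = 12.0001 m/s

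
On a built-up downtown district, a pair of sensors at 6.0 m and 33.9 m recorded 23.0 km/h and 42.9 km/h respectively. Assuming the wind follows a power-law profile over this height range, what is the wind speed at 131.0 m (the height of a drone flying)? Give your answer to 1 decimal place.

First find α: α = ln(V₂/V₁)/ln(z₂/z₁) = ln(42.9/23.0)/ln(33.9/6.0) = 0.62338/1.73166 = 0.3600
Extrapolate from 33.9 m to 131.0 m: V₃ = 42.9 × (131.0/33.9)^0.3600 = 42.9 × 1.6268 = 69.7906 km/h

69.8 km/h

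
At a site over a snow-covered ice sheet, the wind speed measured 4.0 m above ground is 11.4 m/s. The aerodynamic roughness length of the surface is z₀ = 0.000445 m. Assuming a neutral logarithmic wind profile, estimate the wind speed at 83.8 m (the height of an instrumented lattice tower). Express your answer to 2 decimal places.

Log law: V(z) ∝ ln(z/z₀), so V₂/V₁ = ln(z₂/z₀) / ln(z₁/z₀).
ln(83.8/0.000445) = 12.1459, ln(4.0/0.000445) = 9.1037
V₂ = 11.4 × 12.1459/9.1037 = 11.4 × 1.3342 = 15.2095 m/s

15.21 m/s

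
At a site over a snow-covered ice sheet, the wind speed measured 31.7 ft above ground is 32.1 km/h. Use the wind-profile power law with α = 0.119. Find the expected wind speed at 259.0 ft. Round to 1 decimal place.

Power-law profile: V₂ = V₁ · (z₂/z₁)^α
V₂ = 32.1 × (259.0/31.7)^0.119 = 32.1 × (8.1703)^0.119
    = 32.1 × 1.2840 = 41.2156 km/h

41.2 km/h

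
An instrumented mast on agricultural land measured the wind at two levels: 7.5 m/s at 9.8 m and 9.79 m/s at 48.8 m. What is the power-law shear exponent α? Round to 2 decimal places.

α ≈ 0.17

Power law: V₂/V₁ = (z₂/z₁)^α ⇒ α = ln(V₂/V₁) / ln(z₂/z₁)
α = ln(9.79/7.5) / ln(48.8/9.8) = ln(1.3053) / ln(4.9796)
  = 0.26646 / 1.60535 = 0.16598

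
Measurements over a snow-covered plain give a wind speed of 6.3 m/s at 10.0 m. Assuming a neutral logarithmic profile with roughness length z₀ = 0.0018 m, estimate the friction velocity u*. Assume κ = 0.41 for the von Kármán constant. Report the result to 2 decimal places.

Log law: V(z) = (u*/κ) · ln(z/z₀) ⇒ u* = κ · V / ln(z/z₀)
u* = 0.41 × 6.3 / ln(10.0/0.0018) = 0.41 × 6.3 / 8.6226
   = 2.5830 / 8.6226 = 0.2996 m/s

u* ≈ 0.30 m/s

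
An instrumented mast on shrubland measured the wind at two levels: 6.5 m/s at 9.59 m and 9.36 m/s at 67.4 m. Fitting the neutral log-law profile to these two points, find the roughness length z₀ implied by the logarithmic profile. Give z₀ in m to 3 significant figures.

z₀ ≈ 0.114 m

Log law: V(z) ∝ ln(z/z₀). With r = V₁/V₂ = 6.5/9.36 = 0.69444,
r · ln(z₂/z₀) = ln(z₁/z₀) ⇒ ln z₀ = (ln z₁ − r·ln z₂)/(1 − r)
ln z₀ = (2.26072 − 0.69444×4.21065) / 0.30556 = -2.1709
z₀ = exp(-2.1709) = 0.1141 m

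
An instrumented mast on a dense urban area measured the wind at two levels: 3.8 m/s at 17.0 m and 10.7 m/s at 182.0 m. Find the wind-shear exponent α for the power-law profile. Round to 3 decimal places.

Power law: V₂/V₁ = (z₂/z₁)^α ⇒ α = ln(V₂/V₁) / ln(z₂/z₁)
α = ln(10.7/3.8) / ln(182.0/17.0) = ln(2.8158) / ln(10.7059)
  = 1.03524 / 2.37079 = 0.43667

α ≈ 0.437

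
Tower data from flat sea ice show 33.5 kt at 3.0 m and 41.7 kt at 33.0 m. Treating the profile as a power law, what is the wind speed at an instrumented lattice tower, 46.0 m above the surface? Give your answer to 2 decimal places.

First find α: α = ln(V₂/V₁)/ln(z₂/z₁) = ln(41.7/33.5)/ln(33.0/3.0) = 0.21896/2.39790 = 0.0913
Extrapolate from 33.0 m to 46.0 m: V₃ = 41.7 × (46.0/33.0)^0.0913 = 41.7 × 1.0308 = 42.9840 kt

42.98 kt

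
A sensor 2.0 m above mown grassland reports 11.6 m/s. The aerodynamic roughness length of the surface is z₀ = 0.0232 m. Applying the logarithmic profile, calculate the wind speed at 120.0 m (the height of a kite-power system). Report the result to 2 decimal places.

22.26 m/s

Log law: V(z) ∝ ln(z/z₀), so V₂/V₁ = ln(z₂/z₀) / ln(z₁/z₀).
ln(120.0/0.0232) = 8.5511, ln(2.0/0.0232) = 4.4568
V₂ = 11.6 × 8.5511/4.4568 = 11.6 × 1.9187 = 22.2567 m/s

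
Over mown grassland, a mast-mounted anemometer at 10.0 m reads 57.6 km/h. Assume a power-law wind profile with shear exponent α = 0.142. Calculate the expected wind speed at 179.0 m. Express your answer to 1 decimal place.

86.8 km/h

Power-law profile: V₂ = V₁ · (z₂/z₁)^α
V₂ = 57.6 × (179.0/10.0)^0.142 = 57.6 × (17.9000)^0.142
    = 57.6 × 1.5063 = 86.7616 km/h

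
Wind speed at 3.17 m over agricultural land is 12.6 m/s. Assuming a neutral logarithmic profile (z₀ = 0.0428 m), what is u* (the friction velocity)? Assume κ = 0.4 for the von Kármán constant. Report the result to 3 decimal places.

Log law: V(z) = (u*/κ) · ln(z/z₀) ⇒ u* = κ · V / ln(z/z₀)
u* = 0.4 × 12.6 / ln(3.17/0.0428) = 0.4 × 12.6 / 4.3049
   = 5.0400 / 4.3049 = 1.1707 m/s

u* ≈ 1.171 m/s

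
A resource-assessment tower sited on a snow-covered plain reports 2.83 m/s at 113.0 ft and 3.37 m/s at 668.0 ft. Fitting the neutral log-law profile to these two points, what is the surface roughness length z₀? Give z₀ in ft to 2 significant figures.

z₀ ≈ 0.010 ft

Log law: V(z) ∝ ln(z/z₀). With r = V₁/V₂ = 2.83/3.37 = 0.83976,
r · ln(z₂/z₀) = ln(z₁/z₀) ⇒ ln z₀ = (ln z₁ − r·ln z₂)/(1 − r)
ln z₀ = (4.72739 − 0.83976×6.50429) / 0.16024 = -4.5849
z₀ = exp(-4.5849) = 0.01020 ft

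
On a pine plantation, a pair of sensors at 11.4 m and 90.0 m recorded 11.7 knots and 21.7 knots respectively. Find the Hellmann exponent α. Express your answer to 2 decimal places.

Power law: V₂/V₁ = (z₂/z₁)^α ⇒ α = ln(V₂/V₁) / ln(z₂/z₁)
α = ln(21.7/11.7) / ln(90.0/11.4) = ln(1.8547) / ln(7.8947)
  = 0.61772 / 2.06620 = 0.29897

α ≈ 0.30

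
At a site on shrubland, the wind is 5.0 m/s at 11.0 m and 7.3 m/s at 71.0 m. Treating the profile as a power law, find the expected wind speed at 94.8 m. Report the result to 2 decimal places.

7.74 m/s

First find α: α = ln(V₂/V₁)/ln(z₂/z₁) = ln(7.3/5.0)/ln(71.0/11.0) = 0.37844/1.86478 = 0.2029
Extrapolate from 71.0 m to 94.8 m: V₃ = 7.3 × (94.8/71.0)^0.2029 = 7.3 × 1.0604 = 7.7411 m/s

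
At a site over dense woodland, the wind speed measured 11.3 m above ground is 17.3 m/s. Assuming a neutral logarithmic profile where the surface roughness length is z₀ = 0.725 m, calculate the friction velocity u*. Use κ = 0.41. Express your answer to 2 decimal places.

u* ≈ 2.58 m/s

Log law: V(z) = (u*/κ) · ln(z/z₀) ⇒ u* = κ · V / ln(z/z₀)
u* = 0.41 × 17.3 / ln(11.3/0.725) = 0.41 × 17.3 / 2.7464
   = 7.0930 / 2.7464 = 2.5827 m/s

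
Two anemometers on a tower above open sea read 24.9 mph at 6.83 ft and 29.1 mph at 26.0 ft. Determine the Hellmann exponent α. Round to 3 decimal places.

Power law: V₂/V₁ = (z₂/z₁)^α ⇒ α = ln(V₂/V₁) / ln(z₂/z₁)
α = ln(29.1/24.9) / ln(26.0/6.83) = ln(1.1687) / ln(3.8067)
  = 0.15587 / 1.33677 = 0.11660

α ≈ 0.117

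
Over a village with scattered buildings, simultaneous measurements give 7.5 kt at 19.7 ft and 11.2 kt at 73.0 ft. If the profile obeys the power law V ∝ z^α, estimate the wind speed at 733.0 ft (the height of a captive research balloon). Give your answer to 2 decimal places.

22.69 kt

First find α: α = ln(V₂/V₁)/ln(z₂/z₁) = ln(11.2/7.5)/ln(73.0/19.7) = 0.40101/1.30984 = 0.3062
Extrapolate from 73.0 ft to 733.0 ft: V₃ = 11.2 × (733.0/73.0)^0.3062 = 11.2 × 2.0263 = 22.6942 kt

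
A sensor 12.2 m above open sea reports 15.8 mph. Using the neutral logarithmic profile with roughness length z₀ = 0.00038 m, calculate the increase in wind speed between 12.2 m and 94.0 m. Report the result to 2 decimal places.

Log law: V₂ = V₁ · ln(z₂/z₀)/ln(z₁/z₀) = 15.8 × 12.4186/10.3768 = 18.9090 mph
ΔV = 18.9090 − 15.8 = 3.1090 mph

3.11 mph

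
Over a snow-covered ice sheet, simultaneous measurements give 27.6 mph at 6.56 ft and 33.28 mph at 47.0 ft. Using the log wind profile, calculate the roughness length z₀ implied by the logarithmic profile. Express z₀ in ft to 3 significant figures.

Log law: V(z) ∝ ln(z/z₀). With r = V₁/V₂ = 27.6/33.28 = 0.82933,
r · ln(z₂/z₀) = ln(z₁/z₀) ⇒ ln z₀ = (ln z₁ − r·ln z₂)/(1 − r)
ln z₀ = (1.88099 − 0.82933×3.85015) / 0.17067 = -7.6874
z₀ = exp(-7.6874) = 0.0004585 ft

z₀ ≈ 0.000459 ft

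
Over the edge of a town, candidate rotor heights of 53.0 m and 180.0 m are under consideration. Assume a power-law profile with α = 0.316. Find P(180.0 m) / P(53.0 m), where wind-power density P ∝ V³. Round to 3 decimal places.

Speed ratio: V_B/V_A = (z_B/z_A)^α = (180.0/53.0)^0.316 = (3.3962)^0.316 = 1.47162
Power-density ratio: P_B/P_A = (V_B/V_A)³ = (1.47162)³ = 3.18702

3.187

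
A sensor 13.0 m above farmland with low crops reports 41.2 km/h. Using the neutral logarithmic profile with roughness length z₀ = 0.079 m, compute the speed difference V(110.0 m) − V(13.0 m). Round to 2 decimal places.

Log law: V₂ = V₁ · ln(z₂/z₀)/ln(z₁/z₀) = 41.2 × 7.2388/5.1033 = 58.4407 km/h
ΔV = 58.4407 − 41.2 = 17.2407 km/h

17.24 km/h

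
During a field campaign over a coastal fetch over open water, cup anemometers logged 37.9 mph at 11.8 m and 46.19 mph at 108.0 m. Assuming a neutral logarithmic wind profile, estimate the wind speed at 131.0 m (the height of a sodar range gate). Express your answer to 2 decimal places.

Log law: V ∝ ln(z/z₀). From the pair, with r = V₁/V₂ = 0.82052,
ln z₀ = (ln z₁ − r·ln z₂)/(1 − r) = (2.4681 − 0.82052×4.6821)/0.17948 = -7.6540 → z₀ = 0.0004742 m
V₃ = V₁ · ln(z₃/z₀)/ln(z₁/z₀) = 37.9 × 12.5291/10.1221 = 46.9129 mph

46.91 mph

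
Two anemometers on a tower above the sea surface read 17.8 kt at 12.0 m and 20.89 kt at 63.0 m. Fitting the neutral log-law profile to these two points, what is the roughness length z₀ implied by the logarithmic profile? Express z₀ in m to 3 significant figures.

Log law: V(z) ∝ ln(z/z₀). With r = V₁/V₂ = 17.8/20.89 = 0.85208,
r · ln(z₂/z₀) = ln(z₁/z₀) ⇒ ln z₀ = (ln z₁ − r·ln z₂)/(1 − r)
ln z₀ = (2.48491 − 0.85208×4.14313) / 0.14792 = -7.0673
z₀ = exp(-7.0673) = 0.0008525 m

z₀ ≈ 0.000852 m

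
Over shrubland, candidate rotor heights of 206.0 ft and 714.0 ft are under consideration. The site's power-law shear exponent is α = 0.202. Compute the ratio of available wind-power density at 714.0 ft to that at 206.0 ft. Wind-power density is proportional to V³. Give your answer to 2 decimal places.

Speed ratio: V_B/V_A = (z_B/z_A)^α = (714.0/206.0)^0.202 = (3.4660)^0.202 = 1.28542
Power-density ratio: P_B/P_A = (V_B/V_A)³ = (1.28542)³ = 2.12392

2.12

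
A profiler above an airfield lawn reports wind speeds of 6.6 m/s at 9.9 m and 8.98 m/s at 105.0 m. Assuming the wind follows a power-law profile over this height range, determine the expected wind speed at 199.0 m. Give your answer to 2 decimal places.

First find α: α = ln(V₂/V₁)/ln(z₂/z₁) = ln(8.98/6.6)/ln(105.0/9.9) = 0.30793/2.36143 = 0.1304
Extrapolate from 105.0 m to 199.0 m: V₃ = 8.98 × (199.0/105.0)^0.1304 = 8.98 × 1.0869 = 9.7608 m/s

9.76 m/s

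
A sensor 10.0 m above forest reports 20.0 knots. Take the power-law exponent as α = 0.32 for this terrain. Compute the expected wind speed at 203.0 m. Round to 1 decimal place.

52.4 knots

Power-law profile: V₂ = V₁ · (z₂/z₁)^α
V₂ = 20.0 × (203.0/10.0)^0.32 = 20.0 × (20.3000)^0.32
    = 20.0 × 2.6206 = 52.4118 knots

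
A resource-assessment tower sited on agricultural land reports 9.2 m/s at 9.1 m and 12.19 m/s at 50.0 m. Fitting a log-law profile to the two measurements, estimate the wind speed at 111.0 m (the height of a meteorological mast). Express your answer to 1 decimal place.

13.6 m/s

Log law: V ∝ ln(z/z₀). From the pair, with r = V₁/V₂ = 0.75472,
ln z₀ = (ln z₁ − r·ln z₂)/(1 − r) = (2.2083 − 0.75472×3.9120)/0.24528 = -3.0340 → z₀ = 0.04812 m
V₃ = V₁ · ln(z₃/z₀)/ln(z₁/z₀) = 9.2 × 7.7436/5.2423 = 13.5896 m/s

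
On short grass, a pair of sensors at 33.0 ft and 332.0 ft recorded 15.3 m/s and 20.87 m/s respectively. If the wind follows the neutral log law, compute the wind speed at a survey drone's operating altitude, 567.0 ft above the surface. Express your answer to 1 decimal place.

22.2 m/s

Log law: V ∝ ln(z/z₀). From the pair, with r = V₁/V₂ = 0.73311,
ln z₀ = (ln z₁ − r·ln z₂)/(1 − r) = (3.4965 − 0.73311×5.8051)/0.26689 = -2.8450 → z₀ = 0.05814 ft
V₃ = V₁ · ln(z₃/z₀)/ln(z₁/z₀) = 15.3 × 9.1853/6.3415 = 22.1613 m/s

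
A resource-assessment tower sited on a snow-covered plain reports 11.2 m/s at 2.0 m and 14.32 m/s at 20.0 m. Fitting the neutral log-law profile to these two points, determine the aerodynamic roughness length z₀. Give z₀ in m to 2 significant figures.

z₀ ≈ 0.00051 m

Log law: V(z) ∝ ln(z/z₀). With r = V₁/V₂ = 11.2/14.32 = 0.78212,
r · ln(z₂/z₀) = ln(z₁/z₀) ⇒ ln z₀ = (ln z₁ − r·ln z₂)/(1 − r)
ln z₀ = (0.69315 − 0.78212×2.99573) / 0.21788 = -7.5725
z₀ = exp(-7.5725) = 0.0005144 m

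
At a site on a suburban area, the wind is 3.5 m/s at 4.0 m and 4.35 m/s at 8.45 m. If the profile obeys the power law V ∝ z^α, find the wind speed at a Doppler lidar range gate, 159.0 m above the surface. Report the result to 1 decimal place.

10.2 m/s

First find α: α = ln(V₂/V₁)/ln(z₂/z₁) = ln(4.35/3.5)/ln(8.45/4.0) = 0.21741/0.74787 = 0.2907
Extrapolate from 8.45 m to 159.0 m: V₃ = 4.35 × (159.0/8.45)^0.2907 = 4.35 × 2.3470 = 10.2096 m/s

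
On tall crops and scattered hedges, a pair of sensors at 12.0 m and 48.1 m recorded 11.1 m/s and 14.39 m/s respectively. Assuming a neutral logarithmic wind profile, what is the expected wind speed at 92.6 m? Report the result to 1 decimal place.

15.9 m/s

Log law: V ∝ ln(z/z₀). From the pair, with r = V₁/V₂ = 0.77137,
ln z₀ = (ln z₁ − r·ln z₂)/(1 − r) = (2.4849 − 0.77137×3.8733)/0.22863 = -2.1993 → z₀ = 0.1109 m
V₃ = V₁ · ln(z₃/z₀)/ln(z₁/z₀) = 11.1 × 6.7276/4.6842 = 15.9422 m/s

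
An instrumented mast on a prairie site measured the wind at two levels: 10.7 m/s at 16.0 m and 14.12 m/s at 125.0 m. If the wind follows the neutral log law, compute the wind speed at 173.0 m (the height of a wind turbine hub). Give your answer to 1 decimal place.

14.7 m/s

Log law: V ∝ ln(z/z₀). From the pair, with r = V₁/V₂ = 0.75779,
ln z₀ = (ln z₁ − r·ln z₂)/(1 − r) = (2.7726 − 0.75779×4.8283)/0.24221 = -3.6591 → z₀ = 0.02576 m
V₃ = V₁ · ln(z₃/z₀)/ln(z₁/z₀) = 10.7 × 8.8124/6.4317 = 14.6606 m/s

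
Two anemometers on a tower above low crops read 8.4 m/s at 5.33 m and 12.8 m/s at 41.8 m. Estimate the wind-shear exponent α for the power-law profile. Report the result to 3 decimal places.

α ≈ 0.205

Power law: V₂/V₁ = (z₂/z₁)^α ⇒ α = ln(V₂/V₁) / ln(z₂/z₁)
α = ln(12.8/8.4) / ln(41.8/5.33) = ln(1.5238) / ln(7.8424)
  = 0.42121 / 2.05955 = 0.20452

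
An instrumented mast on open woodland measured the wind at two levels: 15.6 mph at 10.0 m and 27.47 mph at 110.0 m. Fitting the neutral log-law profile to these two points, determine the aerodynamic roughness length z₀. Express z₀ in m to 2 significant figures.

z₀ ≈ 0.43 m

Log law: V(z) ∝ ln(z/z₀). With r = V₁/V₂ = 15.6/27.47 = 0.56789,
r · ln(z₂/z₀) = ln(z₁/z₀) ⇒ ln z₀ = (ln z₁ − r·ln z₂)/(1 − r)
ln z₀ = (2.30259 − 0.56789×4.70048) / 0.43211 = -0.8488
z₀ = exp(-0.8488) = 0.4279 m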